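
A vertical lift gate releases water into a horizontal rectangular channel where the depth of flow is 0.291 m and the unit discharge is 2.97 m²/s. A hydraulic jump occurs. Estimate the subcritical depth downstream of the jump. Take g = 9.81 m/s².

y₂ = 2.34 m

V₁ = q/y₁ = 2.97/0.291 = 10.2 m/s. Fr₁ = V₁/√(g·y₁) = 10.2/√(9.81×0.291) = 6.04.
Sequent-depth ratio: y₂/y₁ = ½[√(1 + 8Fr₁²) − 1] = ½[√292.9 − 1] = 8.06.
y₂ = 8.06 × 0.291 = 2.34 m.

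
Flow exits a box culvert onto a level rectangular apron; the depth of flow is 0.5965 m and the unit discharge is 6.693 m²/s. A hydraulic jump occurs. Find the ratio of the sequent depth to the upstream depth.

V₁ = q/y₁ = 6.693/0.5965 = 11.22 m/s. Fr₁ = V₁/√(g·y₁) = 11.22/√(9.81×0.5965) = 4.638.
By Bélanger, y₂/y₁ = ½[√(1 + 8Fr₁²) − 1] = ½[√173.12 − 1] = 6.079.

y₂/y₁ = 6.079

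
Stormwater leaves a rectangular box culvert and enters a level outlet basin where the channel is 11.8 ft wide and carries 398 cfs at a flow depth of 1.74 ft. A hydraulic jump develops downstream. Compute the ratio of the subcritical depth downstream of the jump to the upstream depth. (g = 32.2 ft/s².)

q = Q/b = 398/11.8 = 33.7 ft²/s; V₁ = q/y₁ = 19.4 ft/s. Fr₁ = V₁/√(g·y₁) = 2.59.
Bélanger equation: y₂/y₁ = ½[√(1 + 8Fr₁²) − 1] = ½[√54.65 − 1] = 3.20.

y₂/y₁ = 3.20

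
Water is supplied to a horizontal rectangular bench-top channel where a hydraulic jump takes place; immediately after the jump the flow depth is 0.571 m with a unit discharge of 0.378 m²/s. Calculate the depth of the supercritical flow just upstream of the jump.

V₂ = q/y₂ = 0.378/0.571 = 0.662 m/s; Fr₂ = V₂/√(g·y₂) = 0.280.
From the momentum equation (using Fr₂), y₁/y₂ = ½[√(1 + 8Fr₂²) − 1] = ½[√1.626 − 1] = 0.138.
y₁ = 0.138 × 0.571 = 0.0785 m.

y₁ = 0.0785 m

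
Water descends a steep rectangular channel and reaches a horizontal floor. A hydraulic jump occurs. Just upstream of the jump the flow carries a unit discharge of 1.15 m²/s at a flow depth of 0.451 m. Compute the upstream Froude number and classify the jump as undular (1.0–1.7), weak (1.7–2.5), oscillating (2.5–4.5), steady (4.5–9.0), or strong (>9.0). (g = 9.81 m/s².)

V₁ = q/y₁ = 1.15/0.451 = 2.55 m/s. Fr₁ = V₁/√(g·y₁) = 2.55/√(9.81×0.451) = 1.21.
Fr₁ = 1.21 lies in the undular range.

Fr₁ = 1.21; undular jump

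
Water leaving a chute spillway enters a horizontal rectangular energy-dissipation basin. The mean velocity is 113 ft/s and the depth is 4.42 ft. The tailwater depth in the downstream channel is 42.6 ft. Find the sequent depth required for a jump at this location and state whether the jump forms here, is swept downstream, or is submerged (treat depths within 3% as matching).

Fr₁ = V₁/√(g·y₁) = 113/√(32.2×4.42) = 9.47.
From the momentum equation for a rectangular channel, y₂/y₁ = ½[√(1 + 8Fr₁²) − 1] = ½[√718.7 − 1] = 12.9.
y₂ = 12.9 × 4.42 = 57.0 ft.
Tailwater y_tw = 42.6 ft: y_tw < y₂, so the jump is swept downstream.

y₂ = 57.0 ft; the jump is swept downstream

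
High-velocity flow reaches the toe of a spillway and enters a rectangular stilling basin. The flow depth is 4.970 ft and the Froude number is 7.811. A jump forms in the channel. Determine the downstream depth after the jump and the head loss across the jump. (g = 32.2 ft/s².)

y₂ = 52.47 ft; ΔE = 102.8 ft

Fr₁ = 7.811 (given).
Sequent-depth ratio: y₂/y₁ = ½[√(1 + 8Fr₁²) − 1] = ½[√489.09 − 1] = 10.56.
y₂ = 10.56 × 4.970 = 52.47 ft.
Head loss: ΔE = (y₂ − y₁)³/(4y₁y₂) = (52.47 − 4.970)³/(4×4.970×52.47) = 107185/1043 = 102.8 ft.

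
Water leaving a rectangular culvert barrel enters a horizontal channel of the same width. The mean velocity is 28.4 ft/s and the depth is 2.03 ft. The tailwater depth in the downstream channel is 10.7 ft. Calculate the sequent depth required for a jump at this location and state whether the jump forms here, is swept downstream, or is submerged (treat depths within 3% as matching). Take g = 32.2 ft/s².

Fr₁ = V₁/√(g·y₁) = 28.4/√(32.2×2.03) = 3.51.
From the momentum equation for a rectangular channel, y₂/y₁ = ½[√(1 + 8Fr₁²) − 1] = ½[√99.71 − 1] = 4.49.
y₂ = 4.49 × 2.03 = 9.12 ft.
Tailwater y_tw = 10.7 ft: y_tw > y₂, so the jump is submerged.

y₂ = 9.12 ft; the jump is submerged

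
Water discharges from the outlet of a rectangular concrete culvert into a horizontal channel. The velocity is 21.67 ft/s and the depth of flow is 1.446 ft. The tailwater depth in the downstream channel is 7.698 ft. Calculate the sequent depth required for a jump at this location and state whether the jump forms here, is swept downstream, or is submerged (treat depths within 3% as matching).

y₂ = 5.811 ft; the jump is submerged

Fr₁ = V₁/√(g·y₁) = 21.67/√(32.2×1.446) = 3.176.
Conjugate-depth relation: y₂/y₁ = ½[√(1 + 8Fr₁²) − 1] = ½[√81.683 − 1] = 4.019.
y₂ = 4.019 × 1.446 = 5.811 ft.
Tailwater y_tw = 7.698 ft: y_tw > y₂, so the jump is submerged.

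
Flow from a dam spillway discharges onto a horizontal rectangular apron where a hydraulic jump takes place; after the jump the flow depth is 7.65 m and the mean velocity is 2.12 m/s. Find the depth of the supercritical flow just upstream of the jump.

Fr₂ = V₂/√(g·y₂) = 2.12/√(9.81×7.65) = 0.245.
Applying the sequent-depth relation in reverse, y₁/y₂ = ½[√(1 + 8Fr₂²) − 1] = ½[√1.479 − 1] = 0.108.
y₁ = 0.108 × 7.65 = 0.827 m.

y₁ = 0.827 m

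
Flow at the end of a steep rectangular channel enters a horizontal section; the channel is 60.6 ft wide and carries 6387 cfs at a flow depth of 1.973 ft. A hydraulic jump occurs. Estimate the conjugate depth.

y₂ = 17.74 ft

q = Q/b = 6387/60.6 = 105.4 ft²/s; V₁ = q/y₁ = 53.42 ft/s. Fr₁ = V₁/√(g·y₁) = 6.702.
Sequent-depth ratio: y₂/y₁ = ½[√(1 + 8Fr₁²) − 1] = ½[√360.34 − 1] = 8.991.
y₂ = 8.991 × 1.973 = 17.74 ft.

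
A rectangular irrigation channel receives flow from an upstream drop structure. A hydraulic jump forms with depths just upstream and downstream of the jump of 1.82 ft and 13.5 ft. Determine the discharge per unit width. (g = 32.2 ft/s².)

q = 77.8 ft²/s

For a rectangular channel the momentum equation gives q² = ½·g·y₁·y₂·(y₁ + y₂) = ½×32.2×1.82×13.5×15.3 = 6060.
q = √6060 = 77.8 ft²/s.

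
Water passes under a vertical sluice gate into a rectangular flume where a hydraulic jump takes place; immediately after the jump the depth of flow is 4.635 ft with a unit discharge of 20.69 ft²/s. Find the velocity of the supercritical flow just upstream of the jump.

V₂ = q/y₂ = 20.69/4.635 = 4.464 ft/s; Fr₂ = V₂/√(g·y₂) = 0.3654.
The Bélanger relation is symmetric: y₁/y₂ = ½[√(1 + 8Fr₂²) − 1] = ½[√2.0681 − 1] = 0.2190.
y₁ = 0.2190 × 4.635 = 1.015 ft.
V₁ = q/y₁ = 20.69/1.015 = 20.38 ft/s.

V₁ = 20.38 ft/s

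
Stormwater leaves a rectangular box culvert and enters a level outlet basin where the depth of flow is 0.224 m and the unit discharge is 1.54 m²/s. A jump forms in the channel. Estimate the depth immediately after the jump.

y₂ = 1.36 m

V₁ = q/y₁ = 1.54/0.224 = 6.88 m/s. Fr₁ = V₁/√(g·y₁) = 6.88/√(9.81×0.224) = 4.64.
From the momentum equation for a rectangular channel, y₂/y₁ = ½[√(1 + 8Fr₁²) − 1] = ½[√173.1 − 1] = 6.08.
y₂ = 6.08 × 0.224 = 1.36 m.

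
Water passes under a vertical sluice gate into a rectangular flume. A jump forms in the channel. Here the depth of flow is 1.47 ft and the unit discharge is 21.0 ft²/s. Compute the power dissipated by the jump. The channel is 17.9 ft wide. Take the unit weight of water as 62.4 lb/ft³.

P = 20.4 hp

V₁ = q/y₁ = 21.0/1.47 = 14.3 ft/s. Fr₁ = V₁/√(g·y₁) = 14.3/√(32.2×1.47) = 2.08.
Bélanger equation: y₂/y₁ = ½[√(1 + 8Fr₁²) − 1] = ½[√35.49 − 1] = 2.48.
y₂ = 2.48 × 1.47 = 3.64 ft.
Head loss: ΔE = (y₂ − y₁)³/(4y₁y₂) = (3.64 − 1.47)³/(4×1.47×3.64) = 10.3/21.4 = 0.479 ft.
Q = q·b = 21.0 × 17.9 = 376 cfs. P = γ·Q·ΔE/550 = 62.4 × 376 × 0.479 / 550 = 20.4 hp.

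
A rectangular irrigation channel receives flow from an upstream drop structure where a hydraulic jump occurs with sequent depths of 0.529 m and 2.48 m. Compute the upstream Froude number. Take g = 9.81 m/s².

For a rectangular channel the momentum equation gives q² = ½·g·y₁·y₂·(y₁ + y₂) = ½×9.81×0.529×2.48×3.01 = 19.4.
q = √19.4 = 4.40 m²/s.
V₁ = q/y₁ = 8.32 m/s; Fr₁ = V₁/√(g·y₁) = 3.65.

Fr₁ = 3.65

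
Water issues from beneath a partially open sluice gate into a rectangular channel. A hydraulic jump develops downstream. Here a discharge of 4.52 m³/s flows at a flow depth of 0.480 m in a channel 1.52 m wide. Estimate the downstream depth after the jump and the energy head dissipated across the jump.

q = Q/b = 4.52/1.52 = 2.97 m²/s; V₁ = q/y₁ = 6.20 m/s. Fr₁ = V₁/√(g·y₁) = 2.85.
From the momentum equation for a rectangular channel, y₂/y₁ = ½[√(1 + 8Fr₁²) − 1] = ½[√66.21 − 1] = 3.57.
y₂ = 3.57 × 0.480 = 1.71 m.
Head loss: ΔE = (y₂ − y₁)³/(4y₁y₂) = (1.71 − 0.480)³/(4×0.480×1.71) = 1.87/3.29 = 0.570 m.

y₂ = 1.71 m; ΔE = 0.570 m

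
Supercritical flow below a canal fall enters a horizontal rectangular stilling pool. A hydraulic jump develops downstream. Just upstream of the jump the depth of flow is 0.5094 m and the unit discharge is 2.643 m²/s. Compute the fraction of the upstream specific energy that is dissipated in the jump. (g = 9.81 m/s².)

V₁ = q/y₁ = 2.643/0.5094 = 5.188 m/s. Fr₁ = V₁/√(g·y₁) = 5.188/√(9.81×0.5094) = 2.321.
From the momentum equation for a rectangular channel, y₂/y₁ = ½[√(1 + 8Fr₁²) − 1] = ½[√44.096 − 1] = 2.820.
y₂ = 2.820 × 0.5094 = 1.437 m.
E₁ = y₁ + V₁²/2g = 1.881 m. ΔE = (y₂ − y₁)³/(4y₁y₂) = 0.2723 m. ΔE/E₁ = 0.2723/1.881 = 0.145.

ΔE/E₁ = 0.145 (14.5%)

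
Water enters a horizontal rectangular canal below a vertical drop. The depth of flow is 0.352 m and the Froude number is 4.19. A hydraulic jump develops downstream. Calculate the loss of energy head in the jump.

ΔE = 1.42 m

Fr₁ = 4.19 (given).
Bélanger equation: y₂/y₁ = ½[√(1 + 8Fr₁²) − 1] = ½[√141.4 − 1] = 5.45.
y₂ = 5.45 × 0.352 = 1.92 m.
Head loss: ΔE = (y₂ − y₁)³/(4y₁y₂) = (1.92 − 0.352)³/(4×0.352×1.92) = 3.83/2.70 = 1.42 m.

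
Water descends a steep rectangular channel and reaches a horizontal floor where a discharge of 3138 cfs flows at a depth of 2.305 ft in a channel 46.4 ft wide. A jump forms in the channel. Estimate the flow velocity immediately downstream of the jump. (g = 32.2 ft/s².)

V₂ = 6.757 ft/s

q = Q/b = 3138/46.4 = 67.63 ft²/s; V₁ = q/y₁ = 29.34 ft/s. Fr₁ = V₁/√(g·y₁) = 3.406.
From the momentum equation for a rectangular channel, y₂/y₁ = ½[√(1 + 8Fr₁²) − 1] = ½[√93.788 − 1] = 4.342.
y₂ = 4.342 × 2.305 = 10.01 ft.
V₂ = q/y₂ = 67.63/10.01 = 6.757 ft/s.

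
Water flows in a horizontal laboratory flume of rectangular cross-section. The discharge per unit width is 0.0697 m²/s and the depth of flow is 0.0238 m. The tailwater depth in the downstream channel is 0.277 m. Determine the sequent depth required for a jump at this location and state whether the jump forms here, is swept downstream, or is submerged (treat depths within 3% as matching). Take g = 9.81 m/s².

V₁ = q/y₁ = 0.0697/0.0238 = 2.93 m/s. Fr₁ = V₁/√(g·y₁) = 2.93/√(9.81×0.0238) = 6.06.
Conjugate-depth relation: y₂/y₁ = ½[√(1 + 8Fr₁²) − 1] = ½[√294.9 − 1] = 8.09.
y₂ = 8.09 × 0.0238 = 0.192 m.
Tailwater y_tw = 0.277 m: y_tw > y₂, so the jump is submerged.

y₂ = 0.192 m; the jump is submerged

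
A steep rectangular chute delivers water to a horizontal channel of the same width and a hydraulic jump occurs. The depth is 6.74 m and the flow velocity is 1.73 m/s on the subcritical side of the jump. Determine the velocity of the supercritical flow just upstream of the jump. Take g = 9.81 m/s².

V₁ = 20.7 m/s

Fr₂ = V₂/√(g·y₂) = 1.73/√(9.81×6.74) = 0.213.
Applying the sequent-depth relation in reverse, y₁/y₂ = ½[√(1 + 8Fr₂²) − 1] = ½[√1.362 − 1] = 0.0835.
y₁ = 0.0835 × 6.74 = 0.563 m.
V₁ = q/y₁ = 11.7/0.563 = 20.7 m/s.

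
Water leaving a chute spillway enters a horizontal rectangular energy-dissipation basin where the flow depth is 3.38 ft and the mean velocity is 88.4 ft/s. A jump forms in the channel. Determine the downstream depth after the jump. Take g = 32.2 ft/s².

y₂ = 38.8 ft

Fr₁ = V₁/√(g·y₁) = 88.4/√(32.2×3.38) = 8.47.
Bélanger equation: y₂/y₁ = ½[√(1 + 8Fr₁²) − 1] = ½[√575.4 − 1] = 11.5.
y₂ = 11.5 × 3.38 = 38.8 ft.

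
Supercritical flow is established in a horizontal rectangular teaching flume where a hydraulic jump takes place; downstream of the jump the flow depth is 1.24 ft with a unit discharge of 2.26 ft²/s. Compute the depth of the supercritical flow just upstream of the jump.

y₁ = 0.180 ft

V₂ = q/y₂ = 2.26/1.24 = 1.82 ft/s; Fr₂ = V₂/√(g·y₂) = 0.288.
From the momentum equation (using Fr₂), y₁/y₂ = ½[√(1 + 8Fr₂²) − 1] = ½[√1.666 − 1] = 0.145.
y₁ = 0.145 × 1.24 = 0.180 ft.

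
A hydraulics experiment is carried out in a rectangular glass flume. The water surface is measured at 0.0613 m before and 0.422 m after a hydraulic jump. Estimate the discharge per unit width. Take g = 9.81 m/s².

q = 0.248 m²/s

For a rectangular channel the momentum equation gives q² = ½·g·y₁·y₂·(y₁ + y₂) = ½×9.81×0.0613×0.422×0.483 = 0.0613.
q = √0.0613 = 0.248 m²/s.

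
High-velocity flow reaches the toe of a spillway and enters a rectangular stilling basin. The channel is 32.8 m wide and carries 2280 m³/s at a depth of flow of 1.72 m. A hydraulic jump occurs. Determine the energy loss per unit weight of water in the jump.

q = Q/b = 2280/32.8 = 69.5 m²/s; V₁ = q/y₁ = 40.4 m/s. Fr₁ = V₁/√(g·y₁) = 9.84.
Sequent-depth ratio: y₂/y₁ = ½[√(1 + 8Fr₁²) − 1] = ½[√775.4 − 1] = 13.4.
y₂ = 13.4 × 1.72 = 23.1 m.
V₂ = q/y₂ = 69.5/23.1 = 3.01 m/s. E₁ = y₁ + V₁²/2g = 85.0 m; E₂ = y₂ + V₂²/2g = 23.5 m. ΔE = E₁ − E₂ = 61.4 m.

ΔE = 61.4 m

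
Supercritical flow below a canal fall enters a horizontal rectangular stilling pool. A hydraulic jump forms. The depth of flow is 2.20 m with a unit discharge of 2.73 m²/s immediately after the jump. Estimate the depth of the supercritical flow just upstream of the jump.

V₂ = q/y₂ = 2.73/2.20 = 1.24 m/s; Fr₂ = V₂/√(g·y₂) = 0.267.
From the momentum equation (using Fr₂), y₁/y₂ = ½[√(1 + 8Fr₂²) − 1] = ½[√1.571 − 1] = 0.127.
y₁ = 0.127 × 2.20 = 0.279 m.

y₁ = 0.279 m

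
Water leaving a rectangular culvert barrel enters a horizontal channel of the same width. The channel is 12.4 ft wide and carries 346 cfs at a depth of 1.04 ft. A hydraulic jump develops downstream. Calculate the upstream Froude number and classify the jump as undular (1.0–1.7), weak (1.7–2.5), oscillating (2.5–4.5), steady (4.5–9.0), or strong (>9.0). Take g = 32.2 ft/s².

q = Q/b = 346/12.4 = 27.9 ft²/s; V₁ = q/y₁ = 26.8 ft/s. Fr₁ = V₁/√(g·y₁) = 4.64.
Fr₁ = 4.64 lies in the steady range.

Fr₁ = 4.64; steady jump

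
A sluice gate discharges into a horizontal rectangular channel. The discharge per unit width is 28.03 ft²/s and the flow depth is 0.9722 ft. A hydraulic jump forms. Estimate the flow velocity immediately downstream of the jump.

V₂ = 4.237 ft/s

V₁ = q/y₁ = 28.03/0.9722 = 28.83 ft/s. Fr₁ = V₁/√(g·y₁) = 28.83/√(32.2×0.9722) = 5.153.
By Bélanger, y₂/y₁ = ½[√(1 + 8Fr₁²) − 1] = ½[√213.43 − 1] = 6.805.
y₂ = 6.805 × 0.9722 = 6.615 ft.
V₂ = q/y₂ = 28.03/6.615 = 4.237 ft/s.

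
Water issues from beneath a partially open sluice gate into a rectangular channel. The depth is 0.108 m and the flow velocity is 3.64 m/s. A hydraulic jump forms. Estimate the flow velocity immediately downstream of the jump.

V₂ = 0.804 m/s

Fr₁ = V₁/√(g·y₁) = 3.64/√(9.81×0.108) = 3.54.
By Bélanger, y₂/y₁ = ½[√(1 + 8Fr₁²) − 1] = ½[√101.0 − 1] = 4.53.
y₂ = 4.53 × 0.108 = 0.489 m.
q = V₁·y₁ = 3.64 × 0.108 = 0.393 m²/s.
V₂ = q/y₂ = 0.393/0.489 = 0.804 m/s.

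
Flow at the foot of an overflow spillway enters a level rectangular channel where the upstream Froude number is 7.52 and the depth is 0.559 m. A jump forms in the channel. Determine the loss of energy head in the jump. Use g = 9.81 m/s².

ΔE = 10.5 m

Fr₁ = 7.52 (given).
By Bélanger, y₂/y₁ = ½[√(1 + 8Fr₁²) − 1] = ½[√453.4 − 1] = 10.1.
y₂ = 10.1 × 0.559 = 5.67 m.
V₁ = Fr₁·√(g·y₁) = 7.52×√(9.81×0.559) = 17.6 m/s; q = V₁·y₁ = 9.84 m²/s. V₂ = q/y₂ = 9.84/5.67 = 1.74 m/s. E₁ = y₁ + V₁²/2g = 16.4 m; E₂ = y₂ + V₂²/2g = 5.83 m. ΔE = E₁ − E₂ = 10.5 m.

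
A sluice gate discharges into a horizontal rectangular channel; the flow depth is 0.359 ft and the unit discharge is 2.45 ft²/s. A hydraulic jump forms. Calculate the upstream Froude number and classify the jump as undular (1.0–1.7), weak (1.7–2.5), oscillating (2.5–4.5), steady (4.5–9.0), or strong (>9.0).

V₁ = q/y₁ = 2.45/0.359 = 6.82 ft/s. Fr₁ = V₁/√(g·y₁) = 6.82/√(32.2×0.359) = 2.01.
Fr₁ = 2.01 lies in the weak range.

Fr₁ = 2.01; weak jump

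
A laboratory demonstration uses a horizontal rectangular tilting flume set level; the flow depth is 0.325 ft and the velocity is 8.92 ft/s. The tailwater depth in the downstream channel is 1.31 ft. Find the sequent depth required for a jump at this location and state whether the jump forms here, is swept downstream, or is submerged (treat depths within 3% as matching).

Fr₁ = V₁/√(g·y₁) = 8.92/√(32.2×0.325) = 2.76.
Conjugate-depth relation: y₂/y₁ = ½[√(1 + 8Fr₁²) − 1] = ½[√61.82 − 1] = 3.43.
y₂ = 3.43 × 0.325 = 1.12 ft.
Tailwater y_tw = 1.31 ft: y_tw > y₂, so the jump is submerged.

y₂ = 1.12 ft; the jump is submerged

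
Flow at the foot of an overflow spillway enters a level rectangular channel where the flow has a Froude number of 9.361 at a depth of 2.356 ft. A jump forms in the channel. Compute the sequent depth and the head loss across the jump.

y₂ = 30.03 ft; ΔE = 74.91 ft

Fr₁ = 9.361 (given).
From the momentum equation for a rectangular channel, y₂/y₁ = ½[√(1 + 8Fr₁²) − 1] = ½[√702.03 − 1] = 12.75.
y₂ = 12.75 × 2.356 = 30.03 ft.
V₁ = Fr₁·√(g·y₁) = 9.361×√(32.2×2.356) = 81.53 ft/s; q = V₁·y₁ = 192.1 ft²/s. V₂ = q/y₂ = 192.1/30.03 = 6.396 ft/s. E₁ = y₁ + V₁²/2g = 105.6 ft; E₂ = y₂ + V₂²/2g = 30.67 ft. ΔE = E₁ − E₂ = 74.91 ft.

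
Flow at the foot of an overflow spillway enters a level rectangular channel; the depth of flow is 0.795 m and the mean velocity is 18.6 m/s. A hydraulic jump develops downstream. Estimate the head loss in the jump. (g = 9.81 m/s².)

Fr₁ = V₁/√(g·y₁) = 18.6/√(9.81×0.795) = 6.66.
Conjugate-depth relation: y₂/y₁ = ½[√(1 + 8Fr₁²) − 1] = ½[√355.9 − 1] = 8.93.
y₂ = 8.93 × 0.795 = 7.10 m.
q = V₁·y₁ = 18.6 × 0.795 = 14.8 m²/s. V₂ = q/y₂ = 14.8/7.10 = 2.08 m/s. E₁ = y₁ + V₁²/2g = 18.4 m; E₂ = y₂ + V₂²/2g = 7.32 m. ΔE = E₁ − E₂ = 11.1 m.

ΔE = 11.1 m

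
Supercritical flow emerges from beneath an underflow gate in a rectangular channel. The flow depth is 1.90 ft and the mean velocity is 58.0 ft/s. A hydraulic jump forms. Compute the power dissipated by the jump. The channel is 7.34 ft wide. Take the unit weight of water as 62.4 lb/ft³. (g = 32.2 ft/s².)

Fr₁ = V₁/√(g·y₁) = 58.0/√(32.2×1.90) = 7.42.
Conjugate-depth relation: y₂/y₁ = ½[√(1 + 8Fr₁²) − 1] = ½[√440.9 − 1] = 10.00.
y₂ = 10.00 × 1.90 = 19.0 ft.
q = V₁·y₁ = 58.0 × 1.90 = 110 ft²/s. V₂ = q/y₂ = 110/19.0 = 5.80 ft/s. E₁ = y₁ + V₁²/2g = 54.1 ft; E₂ = y₂ + V₂²/2g = 19.5 ft. ΔE = E₁ − E₂ = 34.6 ft.
Q = q·b = 110 × 7.34 = 809 cfs. P = γ·Q·ΔE/550 = 62.4 × 809 × 34.6 / 550 = 3177 hp.

P = 3177 hp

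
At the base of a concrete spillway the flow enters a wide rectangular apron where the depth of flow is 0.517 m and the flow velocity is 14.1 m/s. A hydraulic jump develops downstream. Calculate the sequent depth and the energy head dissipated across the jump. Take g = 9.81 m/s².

y₂ = 4.33 m; ΔE = 6.18 m

Fr₁ = V₁/√(g·y₁) = 14.1/√(9.81×0.517) = 6.26.
Conjugate-depth relation: y₂/y₁ = ½[√(1 + 8Fr₁²) − 1] = ½[√314.6 − 1] = 8.37.
y₂ = 8.37 × 0.517 = 4.33 m.
Head loss: ΔE = (y₂ − y₁)³/(4y₁y₂) = (4.33 − 0.517)³/(4×0.517×4.33) = 55.3/8.95 = 6.18 m.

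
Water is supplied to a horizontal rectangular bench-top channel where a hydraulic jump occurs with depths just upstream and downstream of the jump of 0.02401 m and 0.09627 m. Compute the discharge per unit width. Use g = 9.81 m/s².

q = 0.03693 m²/s

For a rectangular channel the momentum equation gives q² = ½·g·y₁·y₂·(y₁ + y₂) = ½×9.81×0.02401×0.09627×0.1203 = 0.001364.
q = √0.001364 = 0.03693 m²/s.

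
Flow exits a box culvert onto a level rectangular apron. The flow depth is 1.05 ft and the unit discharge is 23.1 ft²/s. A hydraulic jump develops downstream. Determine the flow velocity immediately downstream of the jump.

V₁ = q/y₁ = 23.1/1.05 = 22.0 ft/s. Fr₁ = V₁/√(g·y₁) = 22.0/√(32.2×1.05) = 3.78.
Bélanger equation: y₂/y₁ = ½[√(1 + 8Fr₁²) − 1] = ½[√115.5 − 1] = 4.87.
y₂ = 4.87 × 1.05 = 5.12 ft.
V₂ = q/y₂ = 23.1/5.12 = 4.51 ft/s.

V₂ = 4.51 ft/s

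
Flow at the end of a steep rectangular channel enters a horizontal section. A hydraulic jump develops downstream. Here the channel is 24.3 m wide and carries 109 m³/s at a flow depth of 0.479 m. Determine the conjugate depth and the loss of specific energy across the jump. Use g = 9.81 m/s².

y₂ = 2.70 m; ΔE = 2.11 m

q = Q/b = 109/24.3 = 4.49 m²/s; V₁ = q/y₁ = 9.36 m/s. Fr₁ = V₁/√(g·y₁) = 4.32.
By Bélanger, y₂/y₁ = ½[√(1 + 8Fr₁²) − 1] = ½[√150.3 − 1] = 5.63.
y₂ = 5.63 × 0.479 = 2.70 m.
Head loss: ΔE = (y₂ − y₁)³/(4y₁y₂) = (2.70 − 0.479)³/(4×0.479×2.70) = 10.9/5.17 = 2.11 m.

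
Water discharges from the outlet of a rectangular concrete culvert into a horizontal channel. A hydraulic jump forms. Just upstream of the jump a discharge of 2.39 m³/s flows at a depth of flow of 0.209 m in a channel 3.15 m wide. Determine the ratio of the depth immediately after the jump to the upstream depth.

y₂/y₁ = 3.12

q = Q/b = 2.39/3.15 = 0.759 m²/s; V₁ = q/y₁ = 3.63 m/s. Fr₁ = V₁/√(g·y₁) = 2.54.
By Bélanger, y₂/y₁ = ½[√(1 + 8Fr₁²) − 1] = ½[√52.42 − 1] = 3.12.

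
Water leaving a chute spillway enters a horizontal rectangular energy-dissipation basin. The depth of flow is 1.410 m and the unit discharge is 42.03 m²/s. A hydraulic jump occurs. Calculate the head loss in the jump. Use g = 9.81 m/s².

ΔE = 31.02 m

V₁ = q/y₁ = 42.03/1.410 = 29.81 m/s. Fr₁ = V₁/√(g·y₁) = 29.81/√(9.81×1.410) = 8.015.
By Bélanger, y₂/y₁ = ½[√(1 + 8Fr₁²) − 1] = ½[√514.90 − 1] = 10.85.
y₂ = 10.85 × 1.410 = 15.29 m.
V₂ = q/y₂ = 42.03/15.29 = 2.748 m/s. E₁ = y₁ + V₁²/2g = 46.70 m; E₂ = y₂ + V₂²/2g = 15.68 m. ΔE = E₁ − E₂ = 31.02 m.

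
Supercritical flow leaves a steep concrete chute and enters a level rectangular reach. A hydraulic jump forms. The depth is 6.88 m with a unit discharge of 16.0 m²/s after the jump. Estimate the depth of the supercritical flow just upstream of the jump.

y₁ = 0.967 m

V₂ = q/y₂ = 16.0/6.88 = 2.33 m/s; Fr₂ = V₂/√(g·y₂) = 0.283.
From the momentum equation (using Fr₂), y₁/y₂ = ½[√(1 + 8Fr₂²) − 1] = ½[√1.641 − 1] = 0.141.
y₁ = 0.141 × 6.88 = 0.967 m.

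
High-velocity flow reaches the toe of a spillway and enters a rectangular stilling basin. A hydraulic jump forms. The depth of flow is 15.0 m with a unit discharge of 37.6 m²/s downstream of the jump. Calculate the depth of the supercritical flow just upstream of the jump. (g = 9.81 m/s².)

y₁ = 1.19 m

V₂ = q/y₂ = 37.6/15.0 = 2.51 m/s; Fr₂ = V₂/√(g·y₂) = 0.207.
The Bélanger relation is symmetric: y₁/y₂ = ½[√(1 + 8Fr₂²) − 1] = ½[√1.342 − 1] = 0.0791.
y₁ = 0.0791 × 15.0 = 1.19 m.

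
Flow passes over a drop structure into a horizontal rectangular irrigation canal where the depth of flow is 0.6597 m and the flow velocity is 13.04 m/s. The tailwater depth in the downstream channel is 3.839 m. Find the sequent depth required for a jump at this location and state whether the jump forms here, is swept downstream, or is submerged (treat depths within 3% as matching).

y₂ = 4.464 m; the jump is swept downstream

Fr₁ = V₁/√(g·y₁) = 13.04/√(9.81×0.6597) = 5.126.
From the momentum equation for a rectangular channel, y₂/y₁ = ½[√(1 + 8Fr₁²) − 1] = ½[√211.20 − 1] = 6.766.
y₂ = 6.766 × 0.6597 = 4.464 m.
Tailwater y_tw = 3.839 m: y_tw < y₂, so the jump is swept downstream.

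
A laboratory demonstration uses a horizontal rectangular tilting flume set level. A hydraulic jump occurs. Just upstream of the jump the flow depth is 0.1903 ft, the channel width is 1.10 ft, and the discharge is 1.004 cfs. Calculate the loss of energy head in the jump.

ΔE = 0.04421 ft

q = Q/b = 1.004/1.10 = 0.9127 ft²/s; V₁ = q/y₁ = 4.796 ft/s. Fr₁ = V₁/√(g·y₁) = 1.938.
By Bélanger, y₂/y₁ = ½[√(1 + 8Fr₁²) − 1] = ½[√31.033 − 1] = 2.285.
y₂ = 2.285 × 0.1903 = 0.4349 ft.
Head loss: ΔE = (y₂ − y₁)³/(4y₁y₂) = (0.4349 − 0.1903)³/(4×0.1903×0.4349) = 0.01464/0.3310 = 0.04421 ft.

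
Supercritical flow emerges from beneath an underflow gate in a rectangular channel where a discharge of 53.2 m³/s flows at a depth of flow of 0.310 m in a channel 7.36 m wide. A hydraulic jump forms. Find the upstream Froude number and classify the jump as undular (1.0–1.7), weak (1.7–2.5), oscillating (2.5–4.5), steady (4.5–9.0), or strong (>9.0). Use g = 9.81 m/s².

Fr₁ = 13.4; strong jump

q = Q/b = 53.2/7.36 = 7.23 m²/s; V₁ = q/y₁ = 23.3 m/s. Fr₁ = V₁/√(g·y₁) = 13.4.
Fr₁ = 13.4 lies in the strong range.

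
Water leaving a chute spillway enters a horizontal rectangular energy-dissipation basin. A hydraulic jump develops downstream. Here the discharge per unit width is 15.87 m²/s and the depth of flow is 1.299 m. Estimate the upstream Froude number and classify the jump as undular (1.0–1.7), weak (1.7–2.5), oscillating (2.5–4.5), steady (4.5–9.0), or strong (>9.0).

Fr₁ = 3.422; oscillating jump

V₁ = q/y₁ = 15.87/1.299 = 12.22 m/s. Fr₁ = V₁/√(g·y₁) = 12.22/√(9.81×1.299) = 3.422.
Fr₁ = 3.422 lies in the oscillating range.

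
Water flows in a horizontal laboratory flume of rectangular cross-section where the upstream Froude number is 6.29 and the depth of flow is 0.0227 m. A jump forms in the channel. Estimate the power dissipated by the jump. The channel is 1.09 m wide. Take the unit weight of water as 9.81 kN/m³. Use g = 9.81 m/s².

P = 0.198 kW

Fr₁ = 6.29 (given).
Sequent-depth ratio: y₂/y₁ = ½[√(1 + 8Fr₁²) − 1] = ½[√317.5 − 1] = 8.41.
y₂ = 8.41 × 0.0227 = 0.191 m.
Head loss: ΔE = (y₂ − y₁)³/(4y₁y₂) = (0.191 − 0.0227)³/(4×0.0227×0.191) = 0.00476/0.0173 = 0.275 m.
V₁ = Fr₁·√(g·y₁) = 6.29×√(9.81×0.0227) = 2.97 m/s; q = V₁·y₁ = 0.0674 m²/s. Q = q·b = 0.0674 × 1.09 = 0.0734 m³/s. P = γ·Q·ΔE = 9.81 × 0.0734 × 0.275 = 0.198 kW.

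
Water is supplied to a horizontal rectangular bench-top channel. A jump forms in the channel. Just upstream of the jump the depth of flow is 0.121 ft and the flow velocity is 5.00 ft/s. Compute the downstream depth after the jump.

Fr₁ = V₁/√(g·y₁) = 5.00/√(32.2×0.121) = 2.53.
By Bélanger, y₂/y₁ = ½[√(1 + 8Fr₁²) − 1] = ½[√52.33 − 1] = 3.12.
y₂ = 3.12 × 0.121 = 0.377 ft.

y₂ = 0.377 ft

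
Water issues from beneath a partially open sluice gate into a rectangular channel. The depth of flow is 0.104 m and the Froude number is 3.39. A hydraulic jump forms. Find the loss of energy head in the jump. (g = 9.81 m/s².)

ΔE = 0.220 m

Fr₁ = 3.39 (given).
From the momentum equation for a rectangular channel, y₂/y₁ = ½[√(1 + 8Fr₁²) − 1] = ½[√92.94 − 1] = 4.32.
y₂ = 4.32 × 0.104 = 0.449 m.
Head loss: ΔE = (y₂ − y₁)³/(4y₁y₂) = (0.449 − 0.104)³/(4×0.104×0.449) = 0.0412/0.187 = 0.220 m.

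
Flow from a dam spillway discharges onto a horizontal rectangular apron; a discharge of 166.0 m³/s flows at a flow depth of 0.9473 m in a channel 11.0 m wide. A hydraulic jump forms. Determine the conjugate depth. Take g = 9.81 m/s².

y₂ = 6.543 m

q = Q/b = 166.0/11.0 = 15.09 m²/s; V₁ = q/y₁ = 15.93 m/s. Fr₁ = V₁/√(g·y₁) = 5.226.
From the momentum equation for a rectangular channel, y₂/y₁ = ½[√(1 + 8Fr₁²) − 1] = ½[√219.47 − 1] = 6.907.
y₂ = 6.907 × 0.9473 = 6.543 m.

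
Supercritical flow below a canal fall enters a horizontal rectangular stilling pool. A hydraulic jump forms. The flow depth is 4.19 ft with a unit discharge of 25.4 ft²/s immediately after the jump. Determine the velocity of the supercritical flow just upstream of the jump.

V₁ = 15.5 ft/s

V₂ = q/y₂ = 25.4/4.19 = 6.06 ft/s; Fr₂ = V₂/√(g·y₂) = 0.522.
Applying the sequent-depth relation in reverse, y₁/y₂ = ½[√(1 + 8Fr₂²) − 1] = ½[√3.179 − 1] = 0.391.
y₁ = 0.391 × 4.19 = 1.64 ft.
V₁ = q/y₁ = 25.4/1.64 = 15.5 ft/s.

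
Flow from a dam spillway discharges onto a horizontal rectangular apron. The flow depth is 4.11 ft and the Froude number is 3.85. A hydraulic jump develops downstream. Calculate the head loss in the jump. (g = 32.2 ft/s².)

ΔE = 12.9 ft

Fr₁ = 3.85 (given).
Bélanger equation: y₂/y₁ = ½[√(1 + 8Fr₁²) − 1] = ½[√119.6 − 1] = 4.97.
y₂ = 4.97 × 4.11 = 20.4 ft.
V₁ = Fr₁·√(g·y₁) = 3.85×√(32.2×4.11) = 44.3 ft/s; q = V₁·y₁ = 182 ft²/s. V₂ = q/y₂ = 182/20.4 = 8.92 ft/s. E₁ = y₁ + V₁²/2g = 34.6 ft; E₂ = y₂ + V₂²/2g = 21.7 ft. ΔE = E₁ − E₂ = 12.9 ft.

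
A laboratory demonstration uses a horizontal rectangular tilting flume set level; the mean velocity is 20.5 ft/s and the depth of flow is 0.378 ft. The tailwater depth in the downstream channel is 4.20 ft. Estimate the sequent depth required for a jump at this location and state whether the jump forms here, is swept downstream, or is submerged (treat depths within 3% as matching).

y₂ = 2.96 ft; the jump is submerged

Fr₁ = V₁/√(g·y₁) = 20.5/√(32.2×0.378) = 5.88.
From the momentum equation for a rectangular channel, y₂/y₁ = ½[√(1 + 8Fr₁²) − 1] = ½[√277.2 − 1] = 7.82.
y₂ = 7.82 × 0.378 = 2.96 ft.
Tailwater y_tw = 4.20 ft: y_tw > y₂, so the jump is submerged.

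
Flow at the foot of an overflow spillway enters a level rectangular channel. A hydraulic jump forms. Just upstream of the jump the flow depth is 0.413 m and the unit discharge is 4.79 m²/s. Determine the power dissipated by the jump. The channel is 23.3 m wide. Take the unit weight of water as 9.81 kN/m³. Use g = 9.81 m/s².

V₁ = q/y₁ = 4.79/0.413 = 11.6 m/s. Fr₁ = V₁/√(g·y₁) = 11.6/√(9.81×0.413) = 5.76.
Sequent-depth ratio: y₂/y₁ = ½[√(1 + 8Fr₁²) − 1] = ½[√266.6 − 1] = 7.66.
y₂ = 7.66 × 0.413 = 3.17 m.
Head loss: ΔE = (y₂ − y₁)³/(4y₁y₂) = (3.17 − 0.413)³/(4×0.413×3.17) = 20.8/5.23 = 3.99 m.
Q = q·b = 4.79 × 23.3 = 112 m³/s. P = γ·Q·ΔE = 9.81 × 112 × 3.99 = 4365 kW.

P = 4365 kW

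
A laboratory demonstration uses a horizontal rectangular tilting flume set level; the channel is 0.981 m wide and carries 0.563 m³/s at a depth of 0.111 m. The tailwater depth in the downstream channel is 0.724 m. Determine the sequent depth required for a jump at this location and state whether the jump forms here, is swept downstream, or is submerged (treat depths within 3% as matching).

y₂ = 0.724 m; the jump forms here

q = Q/b = 0.563/0.981 = 0.574 m²/s; V₁ = q/y₁ = 5.17 m/s. Fr₁ = V₁/√(g·y₁) = 4.95.
By Bélanger, y₂/y₁ = ½[√(1 + 8Fr₁²) − 1] = ½[√197.4 − 1] = 6.52.
y₂ = 6.52 × 0.111 = 0.724 m.
Tailwater y_tw = 0.724 m: y_tw ≈ y₂, so the jump forms here.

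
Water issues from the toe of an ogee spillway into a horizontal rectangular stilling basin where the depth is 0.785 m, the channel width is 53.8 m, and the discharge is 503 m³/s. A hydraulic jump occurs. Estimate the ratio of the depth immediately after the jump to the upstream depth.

q = Q/b = 503/53.8 = 9.35 m²/s; V₁ = q/y₁ = 11.9 m/s. Fr₁ = V₁/√(g·y₁) = 4.29.
Conjugate-depth relation: y₂/y₁ = ½[√(1 + 8Fr₁²) − 1] = ½[√148.4 − 1] = 5.59.

y₂/y₁ = 5.59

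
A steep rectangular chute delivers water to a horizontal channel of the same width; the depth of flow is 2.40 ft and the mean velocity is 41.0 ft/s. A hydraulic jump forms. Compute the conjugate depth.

y₂ = 14.7 ft

Fr₁ = V₁/√(g·y₁) = 41.0/√(32.2×2.40) = 4.66.
Sequent-depth ratio: y₂/y₁ = ½[√(1 + 8Fr₁²) − 1] = ½[√175.0 − 1] = 6.11.
y₂ = 6.11 × 2.40 = 14.7 ft.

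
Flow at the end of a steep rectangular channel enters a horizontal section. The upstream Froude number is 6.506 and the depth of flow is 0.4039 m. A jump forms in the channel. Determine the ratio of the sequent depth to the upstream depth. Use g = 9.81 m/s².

Fr₁ = 6.506 (given).
Bélanger equation: y₂/y₁ = ½[√(1 + 8Fr₁²) − 1] = ½[√339.62 − 1] = 8.714.

y₂/y₁ = 8.714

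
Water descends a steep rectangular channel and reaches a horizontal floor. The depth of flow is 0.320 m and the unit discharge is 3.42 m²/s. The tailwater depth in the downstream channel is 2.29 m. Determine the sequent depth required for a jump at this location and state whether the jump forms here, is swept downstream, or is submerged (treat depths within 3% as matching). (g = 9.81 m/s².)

y₂ = 2.57 m; the jump is swept downstream

V₁ = q/y₁ = 3.42/0.320 = 10.7 m/s. Fr₁ = V₁/√(g·y₁) = 10.7/√(9.81×0.320) = 6.03.
Conjugate-depth relation: y₂/y₁ = ½[√(1 + 8Fr₁²) − 1] = ½[√292.1 − 1] = 8.05.
y₂ = 8.05 × 0.320 = 2.57 m.
Tailwater y_tw = 2.29 m: y_tw < y₂, so the jump is swept downstream.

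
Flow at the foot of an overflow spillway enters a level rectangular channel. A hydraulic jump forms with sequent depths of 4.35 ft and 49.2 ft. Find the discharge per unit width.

q = 430 ft²/s

For a rectangular channel the momentum equation gives q² = ½·g·y₁·y₂·(y₁ + y₂) = ½×32.2×4.35×49.2×53.6 = 184518.
q = √184518 = 430 ft²/s.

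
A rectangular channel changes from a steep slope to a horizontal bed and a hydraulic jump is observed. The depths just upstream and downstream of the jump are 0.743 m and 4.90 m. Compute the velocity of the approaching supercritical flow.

For a rectangular channel the momentum equation gives q² = ½·g·y₁·y₂·(y₁ + y₂) = ½×9.81×0.743×4.90×5.64 = 101.
q = √101 = 10.0 m²/s.
V₁ = q/y₁ = 10.0/0.743 = 13.5 m/s.

V₁ = 13.5 m/s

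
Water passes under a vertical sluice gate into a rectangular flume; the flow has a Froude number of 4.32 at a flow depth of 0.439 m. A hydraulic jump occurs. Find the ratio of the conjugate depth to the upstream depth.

Fr₁ = 4.32 (given).
By Bélanger, y₂/y₁ = ½[√(1 + 8Fr₁²) − 1] = ½[√150.3 − 1] = 5.63.

y₂/y₁ = 5.63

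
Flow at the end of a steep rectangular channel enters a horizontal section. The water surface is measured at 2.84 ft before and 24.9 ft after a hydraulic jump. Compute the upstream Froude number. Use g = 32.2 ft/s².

For a rectangular channel the momentum equation gives q² = ½·g·y₁·y₂·(y₁ + y₂) = ½×32.2×2.84×24.9×27.7 = 31583.
q = √31583 = 178 ft²/s.
V₁ = q/y₁ = 62.6 ft/s; Fr₁ = V₁/√(g·y₁) = 6.54.

Fr₁ = 6.54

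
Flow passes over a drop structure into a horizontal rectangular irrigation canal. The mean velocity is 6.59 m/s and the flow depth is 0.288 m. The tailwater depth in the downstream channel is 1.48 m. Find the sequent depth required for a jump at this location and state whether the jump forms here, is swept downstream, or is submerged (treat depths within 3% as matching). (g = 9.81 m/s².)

y₂ = 1.46 m; the jump forms here

Fr₁ = V₁/√(g·y₁) = 6.59/√(9.81×0.288) = 3.92.
Bélanger equation: y₂/y₁ = ½[√(1 + 8Fr₁²) − 1] = ½[√124.0 − 1] = 5.07.
y₂ = 5.07 × 0.288 = 1.46 m.
Tailwater y_tw = 1.48 m: y_tw ≈ y₂, so the jump forms here.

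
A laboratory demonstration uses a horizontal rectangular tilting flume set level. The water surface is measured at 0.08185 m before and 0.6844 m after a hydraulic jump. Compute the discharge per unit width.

For a rectangular channel the momentum equation gives q² = ½·g·y₁·y₂·(y₁ + y₂) = ½×9.81×0.08185×0.6844×0.7662 = 0.2105.
q = √0.2105 = 0.4588 m²/s.

q = 0.4588 m²/s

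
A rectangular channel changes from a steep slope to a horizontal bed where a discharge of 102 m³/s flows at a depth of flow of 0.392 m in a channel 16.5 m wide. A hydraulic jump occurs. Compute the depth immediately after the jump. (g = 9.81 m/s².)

q = Q/b = 102/16.5 = 6.18 m²/s; V₁ = q/y₁ = 15.8 m/s. Fr₁ = V₁/√(g·y₁) = 8.04.
Sequent-depth ratio: y₂/y₁ = ½[√(1 + 8Fr₁²) − 1] = ½[√518.4 − 1] = 10.9.
y₂ = 10.9 × 0.392 = 4.27 m.

y₂ = 4.27 m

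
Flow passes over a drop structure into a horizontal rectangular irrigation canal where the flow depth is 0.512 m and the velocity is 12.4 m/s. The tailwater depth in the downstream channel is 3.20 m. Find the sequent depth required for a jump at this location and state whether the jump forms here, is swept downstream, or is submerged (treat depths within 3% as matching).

Fr₁ = V₁/√(g·y₁) = 12.4/√(9.81×0.512) = 5.53.
By Bélanger, y₂/y₁ = ½[√(1 + 8Fr₁²) − 1] = ½[√245.9 − 1] = 7.34.
y₂ = 7.34 × 0.512 = 3.76 m.
Tailwater y_tw = 3.20 m: y_tw < y₂, so the jump is swept downstream.

y₂ = 3.76 m; the jump is swept downstream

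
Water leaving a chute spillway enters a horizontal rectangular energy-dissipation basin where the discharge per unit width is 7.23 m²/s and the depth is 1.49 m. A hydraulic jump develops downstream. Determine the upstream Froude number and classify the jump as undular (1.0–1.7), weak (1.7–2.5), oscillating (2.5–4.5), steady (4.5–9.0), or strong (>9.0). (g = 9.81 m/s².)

Fr₁ = 1.27; undular jump

V₁ = q/y₁ = 7.23/1.49 = 4.85 m/s. Fr₁ = V₁/√(g·y₁) = 4.85/√(9.81×1.49) = 1.27.
Fr₁ = 1.27 lies in the undular range.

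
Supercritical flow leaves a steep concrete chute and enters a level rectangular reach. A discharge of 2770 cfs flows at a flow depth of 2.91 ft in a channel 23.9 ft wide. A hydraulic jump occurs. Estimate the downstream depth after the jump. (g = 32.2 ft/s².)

q = Q/b = 2770/23.9 = 116 ft²/s; V₁ = q/y₁ = 39.8 ft/s. Fr₁ = V₁/√(g·y₁) = 4.11.
Sequent-depth ratio: y₂/y₁ = ½[√(1 + 8Fr₁²) − 1] = ½[√136.4 − 1] = 5.34.
y₂ = 5.34 × 2.91 = 15.5 ft.

y₂ = 15.5 ft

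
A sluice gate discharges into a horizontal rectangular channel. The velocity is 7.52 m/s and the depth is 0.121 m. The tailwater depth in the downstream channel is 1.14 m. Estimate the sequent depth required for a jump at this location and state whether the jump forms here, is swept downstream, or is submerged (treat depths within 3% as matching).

y₂ = 1.12 m; the jump forms here

Fr₁ = V₁/√(g·y₁) = 7.52/√(9.81×0.121) = 6.90.
From the momentum equation for a rectangular channel, y₂/y₁ = ½[√(1 + 8Fr₁²) − 1] = ½[√382.1 − 1] = 9.27.
y₂ = 9.27 × 0.121 = 1.12 m.
Tailwater y_tw = 1.14 m: y_tw ≈ y₂, so the jump forms here.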